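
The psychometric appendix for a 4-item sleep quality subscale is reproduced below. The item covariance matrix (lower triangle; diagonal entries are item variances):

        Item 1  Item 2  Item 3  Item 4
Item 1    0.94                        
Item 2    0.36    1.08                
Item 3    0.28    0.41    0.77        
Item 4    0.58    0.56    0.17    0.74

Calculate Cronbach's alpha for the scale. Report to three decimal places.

Cronbach's alpha = 0.763

Σσ²ᵢ = 0.94 + 1.08 + 0.77 + 0.74 = 3.53
Sum of the distinct covariances = 2.36
σ²_T = 3.53 + 2 × 2.36 = 8.25
α = (k/(k−1))·(1 − Σσ²ᵢ/σ²_T) = (4/3)·(1 − 3.53/8.25) = 0.763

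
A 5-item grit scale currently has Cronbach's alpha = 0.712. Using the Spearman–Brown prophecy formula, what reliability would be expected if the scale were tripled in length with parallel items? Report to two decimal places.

predicted reliability = 0.88

Length factor m = 3
α' = m·α / (1 + (m−1)·α)
   = 3 × 0.712 / (1 + (3 − 1) × 0.712)
   = 2.1360 / 2.4240 = 0.88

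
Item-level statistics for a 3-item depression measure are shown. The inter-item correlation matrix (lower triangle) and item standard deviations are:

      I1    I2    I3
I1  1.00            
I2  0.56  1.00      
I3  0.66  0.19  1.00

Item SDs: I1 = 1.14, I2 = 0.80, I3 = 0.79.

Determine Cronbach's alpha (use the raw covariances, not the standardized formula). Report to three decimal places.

Σσ²ᵢ = 1.14² + 0.80² + 0.79² = 2.5637
Covariances σ_ij = r_ij · s_i · s_j:
  σ(I1,I2) = 0.56 × 1.14 × 0.80 = 0.5107
  σ(I1,I3) = 0.66 × 1.14 × 0.79 = 0.5944
  σ(I2,I3) = 0.19 × 0.80 × 0.79 = 0.1201
σ²_T = Σσ²ᵢ + 2·Σσ_ij = 2.5637 + 2 × 1.2252 = 5.0141
α = (3/2)·(1 − 2.5637/5.0141) = 0.733

Cronbach's alpha = 0.733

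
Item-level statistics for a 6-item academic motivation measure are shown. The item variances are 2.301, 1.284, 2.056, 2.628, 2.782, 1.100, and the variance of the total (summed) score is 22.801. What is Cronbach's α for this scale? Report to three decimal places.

Cronbach's α = 0.561

Σσᵢ² = 2.301 + 1.284 + 2.056 + 2.628 + 2.782 + 1.100 = 12.151
α = (k/(k−1))·(1 − Σσᵢ²/σ²_total) = (6/5)·(1 − 12.151/22.801) = 0.561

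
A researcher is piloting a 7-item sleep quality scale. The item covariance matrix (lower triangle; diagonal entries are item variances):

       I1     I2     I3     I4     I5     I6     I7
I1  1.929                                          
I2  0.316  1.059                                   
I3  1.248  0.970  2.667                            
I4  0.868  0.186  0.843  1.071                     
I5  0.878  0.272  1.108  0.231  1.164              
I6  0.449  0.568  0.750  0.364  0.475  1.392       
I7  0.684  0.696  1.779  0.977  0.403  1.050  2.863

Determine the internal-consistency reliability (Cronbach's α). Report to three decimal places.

Σσ²ᵢ = 1.929 + 1.059 + 2.667 + 1.071 + 1.164 + 1.392 + 2.863 = 12.145
Σ_{i<j} σ_ij = 15.115
Var(T) = 12.145 + 2 × 15.115 = 42.375
α = (k/(k−1))·(1 − Σσ²ᵢ/Var(T)) = (7/6)·(1 − 12.145/42.375) = 0.832

Cronbach's α = 0.832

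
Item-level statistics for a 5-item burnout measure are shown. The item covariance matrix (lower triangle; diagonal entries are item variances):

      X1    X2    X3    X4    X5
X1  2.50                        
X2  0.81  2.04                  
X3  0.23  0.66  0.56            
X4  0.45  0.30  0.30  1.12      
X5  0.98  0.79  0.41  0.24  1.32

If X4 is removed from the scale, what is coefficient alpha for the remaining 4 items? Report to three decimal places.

Remaining items: X1, X2, X3, X5 (k = 4).
ΣVar(i) = 2.50 + 2.04 + 0.56 + 1.32 = 6.42
σ²_total = 6.42 + 2 × 3.88 = 14.18
α (item deleted) = (4/3)·(1 − 6.42/14.18) = 0.730

α = 0.730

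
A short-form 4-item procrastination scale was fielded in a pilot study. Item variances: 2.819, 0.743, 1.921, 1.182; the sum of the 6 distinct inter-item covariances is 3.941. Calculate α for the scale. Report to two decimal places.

α = 0.72

ΣVar(i) = 2.819 + 0.743 + 1.921 + 1.182 = 6.665
Sum of distinct covariances = 3.941
σ²_T = ΣVar(i) + 2·Σcov = 6.665 + 2 × 3.941 = 14.547
α = (4/3)·(1 − 6.665/14.547) = 0.72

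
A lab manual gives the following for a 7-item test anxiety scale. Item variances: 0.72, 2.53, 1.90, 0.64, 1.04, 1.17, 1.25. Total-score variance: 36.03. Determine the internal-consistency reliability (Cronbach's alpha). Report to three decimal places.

ΣVar(i) = 0.72 + 2.53 + 1.90 + 0.64 + 1.04 + 1.17 + 1.25 = 9.25
α = (k/(k−1))·(1 − ΣVar(i)/σ²_T) = (7/6)·(1 − 9.25/36.03) = 0.867

α = 0.867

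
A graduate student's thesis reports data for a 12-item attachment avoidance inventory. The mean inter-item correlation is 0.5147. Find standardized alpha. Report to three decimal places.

standardized alpha = 0.927

Standardized α = k·r̄ / (1 + (k−1)·r̄) = 12 × 0.5147 / (1 + 11 × 0.5147)
  = 6.1764 / 6.6617 = 0.927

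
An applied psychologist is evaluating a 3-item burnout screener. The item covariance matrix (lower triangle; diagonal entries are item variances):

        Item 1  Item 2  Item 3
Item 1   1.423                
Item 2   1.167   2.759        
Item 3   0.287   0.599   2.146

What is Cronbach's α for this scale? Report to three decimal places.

sum of item variances = 1.423 + 2.759 + 2.146 = 6.328
Σ_{i<j} σ_ij = 2.053
σ²_total = 6.328 + 2 × 2.053 = 10.434
α = (k/(k−1))·(1 − sum of item variances/σ²_total) = (3/2)·(1 − 6.328/10.434) = 0.590

Cronbach's α = 0.590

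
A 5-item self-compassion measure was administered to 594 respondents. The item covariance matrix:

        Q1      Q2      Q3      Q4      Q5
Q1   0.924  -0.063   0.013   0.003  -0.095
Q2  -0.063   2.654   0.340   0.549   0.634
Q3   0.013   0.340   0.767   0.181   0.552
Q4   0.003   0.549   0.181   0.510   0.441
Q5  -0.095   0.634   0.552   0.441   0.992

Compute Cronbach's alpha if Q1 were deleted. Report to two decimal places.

α = 0.70

Remaining items: Q2, Q3, Q4, Q5 (k = 4).
ΣVar(i) = 2.654 + 0.767 + 0.510 + 0.992 = 4.923
σ²_total = 4.923 + 2 × 2.697 = 10.317
α (item deleted) = (4/3)·(1 − 4.923/10.317) = 0.70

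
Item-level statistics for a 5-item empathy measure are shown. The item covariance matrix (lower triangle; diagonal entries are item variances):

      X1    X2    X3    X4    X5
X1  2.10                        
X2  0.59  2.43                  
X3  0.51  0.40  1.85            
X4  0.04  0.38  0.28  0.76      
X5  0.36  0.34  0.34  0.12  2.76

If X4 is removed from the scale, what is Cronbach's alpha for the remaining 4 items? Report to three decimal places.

Remaining items: X1, X2, X3, X5 (k = 4).
ΣVar(i) = 2.10 + 2.43 + 1.85 + 2.76 = 9.14
σ²_T = 9.14 + 2 × 2.54 = 14.22
α (item deleted) = (4/3)·(1 − 9.14/14.22) = 0.476

α = 0.476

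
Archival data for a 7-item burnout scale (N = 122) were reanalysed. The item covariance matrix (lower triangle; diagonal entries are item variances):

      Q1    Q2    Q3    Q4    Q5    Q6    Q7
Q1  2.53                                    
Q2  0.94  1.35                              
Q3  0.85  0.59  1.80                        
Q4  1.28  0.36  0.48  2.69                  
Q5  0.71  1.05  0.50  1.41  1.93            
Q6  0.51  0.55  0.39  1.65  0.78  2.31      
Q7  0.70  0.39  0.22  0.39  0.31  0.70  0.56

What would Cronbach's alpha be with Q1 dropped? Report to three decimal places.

α = 0.777

Remaining items: Q2, Q3, Q4, Q5, Q6, Q7 (k = 6).
Σσᵢ² = 1.35 + 1.80 + 2.69 + 1.93 + 2.31 + 0.56 = 10.64
σ²_T = 10.64 + 2 × 9.77 = 30.18
α (item deleted) = (6/5)·(1 − 10.64/30.18) = 0.777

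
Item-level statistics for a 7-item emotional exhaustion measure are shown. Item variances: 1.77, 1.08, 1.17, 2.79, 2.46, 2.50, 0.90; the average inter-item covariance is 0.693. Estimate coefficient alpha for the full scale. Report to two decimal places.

ΣVar(i) = 1.77 + 1.08 + 1.17 + 2.79 + 2.46 + 2.50 + 0.90 = 12.67
Sum of the 21 distinct covariances = 21 × 0.693 = 14.553
Var(T) = ΣVar(i) + 2·Σcov = 12.67 + 2 × 14.553 = 41.776
α = (7/6)·(1 − 12.67/41.776) = 0.81

α = 0.81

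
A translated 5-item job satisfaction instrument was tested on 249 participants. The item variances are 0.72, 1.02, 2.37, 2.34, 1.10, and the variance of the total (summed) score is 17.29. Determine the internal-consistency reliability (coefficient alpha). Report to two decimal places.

coefficient alpha = 0.70

Σσᵢ² = 0.72 + 1.02 + 2.37 + 2.34 + 1.10 = 7.55
α = (k/(k−1))·(1 − Σσᵢ²/total variance) = (5/4)·(1 − 7.55/17.29) = 0.70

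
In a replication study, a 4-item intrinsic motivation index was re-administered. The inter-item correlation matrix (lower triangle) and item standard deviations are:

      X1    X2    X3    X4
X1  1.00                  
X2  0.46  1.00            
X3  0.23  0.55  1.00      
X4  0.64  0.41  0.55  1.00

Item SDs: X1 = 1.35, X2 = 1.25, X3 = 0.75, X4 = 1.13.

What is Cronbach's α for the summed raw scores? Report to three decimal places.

Σσ²ᵢ = 1.35² + 1.25² + 0.75² + 1.13² = 5.2244
Covariances σ_ij = r_ij · s_i · s_j:
  σ(X1,X2) = 0.46 × 1.35 × 1.25 = 0.7763
  σ(X1,X3) = 0.23 × 1.35 × 0.75 = 0.2329
  σ(X1,X4) = 0.64 × 1.35 × 1.13 = 0.9763
  σ(X2,X3) = 0.55 × 1.25 × 0.75 = 0.5156
  σ(X2,X4) = 0.41 × 1.25 × 1.13 = 0.5791
  σ(X3,X4) = 0.55 × 0.75 × 1.13 = 0.4661
σ²_T = Σσ²ᵢ + 2·Σσ_ij = 5.2244 + 2 × 3.5463 = 12.3170
α = (4/3)·(1 − 5.2244/12.3170) = 0.768

α = 0.768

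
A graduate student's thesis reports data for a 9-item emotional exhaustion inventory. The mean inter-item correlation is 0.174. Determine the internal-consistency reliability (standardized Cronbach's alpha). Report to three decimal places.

standardized Cronbach's alpha = 0.655

Standardized α = k·r̄ / (1 + (k−1)·r̄) = 9 × 0.174 / (1 + 8 × 0.174)
  = 1.5660 / 2.3920 = 0.655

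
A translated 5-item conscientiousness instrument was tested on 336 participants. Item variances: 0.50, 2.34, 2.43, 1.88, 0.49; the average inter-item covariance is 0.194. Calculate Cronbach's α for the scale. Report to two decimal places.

Σσ²ᵢ = 0.50 + 2.34 + 2.43 + 1.88 + 0.49 = 7.64
Sum of the 10 distinct covariances = 10 × 0.194 = 1.940
total variance = Σσ²ᵢ + 2·Σcov = 7.64 + 2 × 1.940 = 11.520
α = (5/4)·(1 − 7.64/11.520) = 0.42

α = 0.42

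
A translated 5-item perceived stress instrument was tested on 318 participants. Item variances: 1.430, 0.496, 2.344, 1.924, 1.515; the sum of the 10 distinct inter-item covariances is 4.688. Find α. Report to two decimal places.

Σσᵢ² = 1.430 + 0.496 + 2.344 + 1.924 + 1.515 = 7.709
Sum of distinct covariances = 4.688
total variance = Σσᵢ² + 2·Σcov = 7.709 + 2 × 4.688 = 17.085
α = (5/4)·(1 − 7.709/17.085) = 0.69

α = 0.69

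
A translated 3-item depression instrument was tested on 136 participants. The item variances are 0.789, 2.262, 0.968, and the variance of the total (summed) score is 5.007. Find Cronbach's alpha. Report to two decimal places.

sum of item variances = 0.789 + 2.262 + 0.968 = 4.019
α = (k/(k−1))·(1 − sum of item variances/σ²_total) = (3/2)·(1 − 4.019/5.007) = 0.30

α = 0.30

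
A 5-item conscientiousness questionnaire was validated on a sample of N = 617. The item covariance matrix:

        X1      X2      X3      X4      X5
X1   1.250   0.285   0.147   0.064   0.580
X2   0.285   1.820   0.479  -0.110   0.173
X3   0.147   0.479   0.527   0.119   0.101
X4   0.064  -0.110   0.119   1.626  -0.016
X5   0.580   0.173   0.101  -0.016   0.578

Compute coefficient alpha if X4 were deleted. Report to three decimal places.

Remaining items: X1, X2, X3, X5 (k = 4).
sum of item variances = 1.250 + 1.820 + 0.527 + 0.578 = 4.175
Var(T) = 4.175 + 2 × 1.765 = 7.705
α (item deleted) = (4/3)·(1 − 4.175/7.705) = 0.611

α = 0.611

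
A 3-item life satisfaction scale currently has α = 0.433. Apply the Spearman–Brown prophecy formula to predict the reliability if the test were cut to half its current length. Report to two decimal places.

Length factor m = 1/2
α' = m·α / (1 − (1−m)·α)
   = 1/2 × 0.433 / (1 − (1 − 1/2) × 0.433)
   = 0.2165 / 0.7835 = 0.28

predicted reliability = 0.28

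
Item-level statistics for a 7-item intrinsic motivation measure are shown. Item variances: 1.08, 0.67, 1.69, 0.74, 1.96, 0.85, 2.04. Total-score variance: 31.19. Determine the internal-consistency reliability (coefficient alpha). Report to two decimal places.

Σσᵢ² = 1.08 + 0.67 + 1.69 + 0.74 + 1.96 + 0.85 + 2.04 = 9.03
α = (k/(k−1))·(1 − Σσᵢ²/σ²_T) = (7/6)·(1 − 9.03/31.19) = 0.83

coefficient alpha = 0.83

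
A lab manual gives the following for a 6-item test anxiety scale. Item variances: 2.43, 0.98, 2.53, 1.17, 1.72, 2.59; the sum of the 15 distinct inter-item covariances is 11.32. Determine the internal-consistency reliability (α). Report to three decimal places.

α = 0.798

ΣVar(i) = 2.43 + 0.98 + 2.53 + 1.17 + 1.72 + 2.59 = 11.42
Sum of distinct covariances = 11.32
σ²_total = ΣVar(i) + 2·Σcov = 11.42 + 2 × 11.32 = 34.06
α = (6/5)·(1 − 11.42/34.06) = 0.798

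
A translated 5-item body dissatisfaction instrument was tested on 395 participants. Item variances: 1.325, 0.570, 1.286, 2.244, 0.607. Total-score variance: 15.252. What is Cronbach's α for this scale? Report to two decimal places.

Cronbach's α = 0.76

Σσᵢ² = 1.325 + 0.570 + 1.286 + 2.244 + 0.607 = 6.032
α = (k/(k−1))·(1 − Σσᵢ²/σ²_T) = (5/4)·(1 − 6.032/15.252) = 0.76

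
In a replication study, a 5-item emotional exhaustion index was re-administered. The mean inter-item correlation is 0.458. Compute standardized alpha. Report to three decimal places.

Standardized α = k·r̄ / (1 + (k−1)·r̄) = 5 × 0.458 / (1 + 4 × 0.458)
  = 2.2900 / 2.8320 = 0.809

standardized alpha = 0.809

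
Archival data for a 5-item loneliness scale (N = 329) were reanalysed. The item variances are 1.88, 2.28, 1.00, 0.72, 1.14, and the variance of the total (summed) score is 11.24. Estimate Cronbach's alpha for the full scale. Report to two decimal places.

Σσ²ᵢ = 1.88 + 2.28 + 1.00 + 0.72 + 1.14 = 7.02
α = (k/(k−1))·(1 − Σσ²ᵢ/Var(T)) = (5/4)·(1 − 7.02/11.24) = 0.47

α = 0.47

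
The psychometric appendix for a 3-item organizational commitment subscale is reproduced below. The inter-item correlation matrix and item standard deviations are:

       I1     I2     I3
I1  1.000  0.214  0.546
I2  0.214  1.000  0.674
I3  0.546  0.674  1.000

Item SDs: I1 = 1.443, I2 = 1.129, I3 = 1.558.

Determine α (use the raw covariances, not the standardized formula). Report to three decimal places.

Σσ²ᵢ = 1.443² + 1.129² + 1.558² = 5.7843
Covariances σ_ij = r_ij · s_i · s_j:
  σ(I1,I2) = 0.214 × 1.443 × 1.129 = 0.3486
  σ(I1,I3) = 0.546 × 1.443 × 1.558 = 1.2275
  σ(I2,I3) = 0.674 × 1.129 × 1.558 = 1.1856
σ²_T = Σσ²ᵢ + 2·Σσ_ij = 5.7843 + 2 × 2.7617 = 11.3077
α = (3/2)·(1 − 5.7843/11.3077) = 0.733

α = 0.733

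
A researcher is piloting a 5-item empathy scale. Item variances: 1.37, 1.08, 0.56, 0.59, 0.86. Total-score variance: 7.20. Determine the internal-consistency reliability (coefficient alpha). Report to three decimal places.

Σσ²ᵢ = 1.37 + 1.08 + 0.56 + 0.59 + 0.86 = 4.46
α = (k/(k−1))·(1 − Σσ²ᵢ/total variance) = (5/4)·(1 − 4.46/7.20) = 0.476

coefficient alpha = 0.476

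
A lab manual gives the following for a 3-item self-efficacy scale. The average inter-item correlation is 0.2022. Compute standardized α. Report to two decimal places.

Standardized α = k·r̄ / (1 + (k−1)·r̄) = 3 × 0.2022 / (1 + 2 × 0.2022)
  = 0.6066 / 1.4044 = 0.43

α = 0.43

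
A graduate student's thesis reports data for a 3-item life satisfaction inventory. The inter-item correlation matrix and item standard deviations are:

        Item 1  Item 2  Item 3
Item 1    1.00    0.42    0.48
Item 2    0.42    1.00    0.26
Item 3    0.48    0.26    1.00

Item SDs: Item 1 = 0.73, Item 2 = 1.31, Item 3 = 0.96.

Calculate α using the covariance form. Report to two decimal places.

α = 0.60

Σσ²ᵢ = 0.73² + 1.31² + 0.96² = 3.1706
Covariances σ_ij = r_ij · s_i · s_j:
  σ(Item 1,Item 2) = 0.42 × 0.73 × 1.31 = 0.4016
  σ(Item 1,Item 3) = 0.48 × 0.73 × 0.96 = 0.3364
  σ(Item 2,Item 3) = 0.26 × 1.31 × 0.96 = 0.3270
σ²_T = Σσ²ᵢ + 2·Σσ_ij = 3.1706 + 2 × 1.0650 = 5.3006
α = (3/2)·(1 − 3.1706/5.3006) = 0.60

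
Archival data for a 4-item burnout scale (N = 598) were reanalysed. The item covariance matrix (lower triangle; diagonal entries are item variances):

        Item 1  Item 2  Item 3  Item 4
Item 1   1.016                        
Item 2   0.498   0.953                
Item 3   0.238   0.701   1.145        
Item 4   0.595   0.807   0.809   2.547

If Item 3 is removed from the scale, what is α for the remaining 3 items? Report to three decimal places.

Remaining items: Item 1, Item 2, Item 4 (k = 3).
Σσᵢ² = 1.016 + 0.953 + 2.547 = 4.516
σ²_T = 4.516 + 2 × 1.900 = 8.316
α (item deleted) = (3/2)·(1 − 4.516/8.316) = 0.685

α = 0.685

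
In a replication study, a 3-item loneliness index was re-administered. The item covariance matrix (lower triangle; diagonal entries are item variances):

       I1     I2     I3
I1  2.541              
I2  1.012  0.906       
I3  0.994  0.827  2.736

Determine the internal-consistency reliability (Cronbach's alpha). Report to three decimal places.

sum of item variances = 2.541 + 0.906 + 2.736 = 6.183
Sum of off-diagonal covariances = 2.833
Var(T) = 6.183 + 2 × 2.833 = 11.849
α = (k/(k−1))·(1 − sum of item variances/Var(T)) = (3/2)·(1 − 6.183/11.849) = 0.717

α = 0.717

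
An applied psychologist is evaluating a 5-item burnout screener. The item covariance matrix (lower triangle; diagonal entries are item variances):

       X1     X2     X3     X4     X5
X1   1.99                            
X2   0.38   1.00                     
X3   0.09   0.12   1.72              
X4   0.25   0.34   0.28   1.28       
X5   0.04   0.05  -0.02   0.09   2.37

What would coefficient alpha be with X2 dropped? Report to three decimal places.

coefficient alpha = 0.221

Remaining items: X1, X3, X4, X5 (k = 4).
Σσ²ᵢ = 1.99 + 1.72 + 1.28 + 2.37 = 7.36
total variance = 7.36 + 2 × 0.73 = 8.82
α (item deleted) = (4/3)·(1 − 7.36/8.82) = 0.221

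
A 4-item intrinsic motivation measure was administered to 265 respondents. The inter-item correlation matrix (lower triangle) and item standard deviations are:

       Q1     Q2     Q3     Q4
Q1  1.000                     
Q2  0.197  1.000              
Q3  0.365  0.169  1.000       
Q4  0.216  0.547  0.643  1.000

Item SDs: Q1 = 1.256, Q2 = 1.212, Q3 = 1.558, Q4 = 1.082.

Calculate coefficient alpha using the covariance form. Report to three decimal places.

α = 0.677

Σσ²ᵢ = 1.256² + 1.212² + 1.558² + 1.082² = 6.6446
Covariances σ_ij = r_ij · s_i · s_j:
  σ(Q1,Q2) = 0.197 × 1.256 × 1.212 = 0.2999
  σ(Q1,Q3) = 0.365 × 1.256 × 1.558 = 0.7142
  σ(Q1,Q4) = 0.216 × 1.256 × 1.082 = 0.2935
  σ(Q2,Q3) = 0.169 × 1.212 × 1.558 = 0.3191
  σ(Q2,Q4) = 0.547 × 1.212 × 1.082 = 0.7173
  σ(Q3,Q4) = 0.643 × 1.558 × 1.082 = 1.0839
σ²_T = Σσ²ᵢ + 2·Σσ_ij = 6.6446 + 2 × 3.4279 = 13.5004
α = (4/3)·(1 − 6.6446/13.5004) = 0.677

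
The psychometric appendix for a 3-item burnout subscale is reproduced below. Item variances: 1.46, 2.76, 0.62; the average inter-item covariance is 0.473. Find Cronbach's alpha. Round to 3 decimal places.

α = 0.554

sum of item variances = 1.46 + 2.76 + 0.62 = 4.84
Sum of the 3 distinct covariances = 3 × 0.473 = 1.419
Var(T) = sum of item variances + 2·Σcov = 4.84 + 2 × 1.419 = 7.678
α = (3/2)·(1 − 4.84/7.678) = 0.554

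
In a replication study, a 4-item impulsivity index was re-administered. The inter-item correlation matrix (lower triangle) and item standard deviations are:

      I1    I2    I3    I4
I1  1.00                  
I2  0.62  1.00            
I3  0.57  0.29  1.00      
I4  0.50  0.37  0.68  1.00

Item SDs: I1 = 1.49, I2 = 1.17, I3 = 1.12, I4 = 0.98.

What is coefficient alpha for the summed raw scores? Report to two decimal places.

Σσ²ᵢ = 1.49² + 1.17² + 1.12² + 0.98² = 5.8038
Covariances σ_ij = r_ij · s_i · s_j:
  σ(I1,I2) = 0.62 × 1.49 × 1.17 = 1.0808
  σ(I1,I3) = 0.57 × 1.49 × 1.12 = 0.9512
  σ(I1,I4) = 0.50 × 1.49 × 0.98 = 0.7301
  σ(I2,I3) = 0.29 × 1.17 × 1.12 = 0.3800
  σ(I2,I4) = 0.37 × 1.17 × 0.98 = 0.4242
  σ(I3,I4) = 0.68 × 1.12 × 0.98 = 0.7464
σ²_T = Σσ²ᵢ + 2·Σσ_ij = 5.8038 + 2 × 4.3127 = 14.4292
α = (4/3)·(1 − 5.8038/14.4292) = 0.80

α = 0.80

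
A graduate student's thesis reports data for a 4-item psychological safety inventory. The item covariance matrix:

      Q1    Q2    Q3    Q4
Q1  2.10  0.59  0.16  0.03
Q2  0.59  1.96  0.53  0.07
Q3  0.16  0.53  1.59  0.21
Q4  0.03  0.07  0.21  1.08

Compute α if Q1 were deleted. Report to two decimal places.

Remaining items: Q2, Q3, Q4 (k = 3).
ΣVar(i) = 1.96 + 1.59 + 1.08 = 4.63
total variance = 4.63 + 2 × 0.81 = 6.25
α (item deleted) = (3/2)·(1 − 4.63/6.25) = 0.39

α = 0.39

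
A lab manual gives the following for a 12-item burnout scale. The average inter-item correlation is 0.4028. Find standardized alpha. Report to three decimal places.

Standardized α = k·r̄ / (1 + (k−1)·r̄) = 12 × 0.4028 / (1 + 11 × 0.4028)
  = 4.8336 / 5.4308 = 0.890

α = 0.890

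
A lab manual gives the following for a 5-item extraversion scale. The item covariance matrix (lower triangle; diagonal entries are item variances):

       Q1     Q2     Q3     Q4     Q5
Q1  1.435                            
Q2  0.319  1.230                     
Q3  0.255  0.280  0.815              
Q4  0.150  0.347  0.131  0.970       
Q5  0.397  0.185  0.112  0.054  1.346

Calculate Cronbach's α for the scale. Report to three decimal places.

Σσᵢ² = 1.435 + 1.230 + 0.815 + 0.970 + 1.346 = 5.796
Σ_{i<j} σ_ij = 2.230
total variance = 5.796 + 2 × 2.230 = 10.256
α = (k/(k−1))·(1 − Σσᵢ²/total variance) = (5/4)·(1 − 5.796/10.256) = 0.544

Cronbach's α = 0.544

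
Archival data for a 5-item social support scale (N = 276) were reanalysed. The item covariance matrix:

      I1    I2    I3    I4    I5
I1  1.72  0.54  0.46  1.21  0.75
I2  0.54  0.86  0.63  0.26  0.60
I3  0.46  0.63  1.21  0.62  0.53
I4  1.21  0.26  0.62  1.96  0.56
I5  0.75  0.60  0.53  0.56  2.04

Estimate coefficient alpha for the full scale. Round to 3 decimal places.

coefficient alpha = 0.766

sum of item variances = 1.72 + 0.86 + 1.21 + 1.96 + 2.04 = 7.79
Sum of off-diagonal covariances = 6.16
total variance = 7.79 + 2 × 6.16 = 20.11
α = (k/(k−1))·(1 − sum of item variances/total variance) = (5/4)·(1 − 7.79/20.11) = 0.766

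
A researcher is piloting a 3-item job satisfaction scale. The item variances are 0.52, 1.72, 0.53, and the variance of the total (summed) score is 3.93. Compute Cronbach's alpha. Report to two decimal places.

ΣVar(i) = 0.52 + 1.72 + 0.53 = 2.77
α = (k/(k−1))·(1 − ΣVar(i)/σ²_T) = (3/2)·(1 − 2.77/3.93) = 0.44

Cronbach's alpha = 0.44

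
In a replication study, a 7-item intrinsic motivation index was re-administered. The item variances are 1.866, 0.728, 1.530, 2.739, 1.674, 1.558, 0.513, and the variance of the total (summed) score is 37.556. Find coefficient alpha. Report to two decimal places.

Σσ²ᵢ = 1.866 + 0.728 + 1.530 + 2.739 + 1.674 + 1.558 + 0.513 = 10.608
α = (k/(k−1))·(1 − Σσ²ᵢ/total variance) = (7/6)·(1 − 10.608/37.556) = 0.84

coefficient alpha = 0.84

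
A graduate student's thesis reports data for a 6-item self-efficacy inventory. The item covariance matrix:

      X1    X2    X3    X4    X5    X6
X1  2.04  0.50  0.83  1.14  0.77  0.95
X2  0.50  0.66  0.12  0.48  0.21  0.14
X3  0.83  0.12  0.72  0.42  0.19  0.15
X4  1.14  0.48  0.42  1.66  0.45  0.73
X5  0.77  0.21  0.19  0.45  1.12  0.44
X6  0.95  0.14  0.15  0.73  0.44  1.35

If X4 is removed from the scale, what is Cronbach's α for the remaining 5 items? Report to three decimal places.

Remaining items: X1, X2, X3, X5, X6 (k = 5).
Σσᵢ² = 2.04 + 0.66 + 0.72 + 1.12 + 1.35 = 5.89
σ²_total = 5.89 + 2 × 4.30 = 14.49
α (item deleted) = (5/4)·(1 − 5.89/14.49) = 0.742

Cronbach's α = 0.742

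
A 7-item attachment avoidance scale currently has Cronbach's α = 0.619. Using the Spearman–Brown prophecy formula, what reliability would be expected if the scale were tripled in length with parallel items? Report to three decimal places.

predicted reliability = 0.830

Length factor m = 3
α' = m·α / (1 + (m−1)·α)
   = 3 × 0.619 / (1 + (3 − 1) × 0.619)
   = 1.8570 / 2.2380 = 0.830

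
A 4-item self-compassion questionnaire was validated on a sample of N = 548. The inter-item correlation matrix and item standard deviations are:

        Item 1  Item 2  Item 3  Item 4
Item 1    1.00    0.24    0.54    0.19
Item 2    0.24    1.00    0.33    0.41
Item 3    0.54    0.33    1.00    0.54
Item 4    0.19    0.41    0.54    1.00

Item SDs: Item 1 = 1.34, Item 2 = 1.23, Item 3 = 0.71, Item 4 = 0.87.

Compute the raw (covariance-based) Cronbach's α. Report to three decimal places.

α = 0.653

Σσ²ᵢ = 1.34² + 1.23² + 0.71² + 0.87² = 4.5695
Covariances σ_ij = r_ij · s_i · s_j:
  σ(Item 1,Item 2) = 0.24 × 1.34 × 1.23 = 0.3956
  σ(Item 1,Item 3) = 0.54 × 1.34 × 0.71 = 0.5138
  σ(Item 1,Item 4) = 0.19 × 1.34 × 0.87 = 0.2215
  σ(Item 2,Item 3) = 0.33 × 1.23 × 0.71 = 0.2882
  σ(Item 2,Item 4) = 0.41 × 1.23 × 0.87 = 0.4387
  σ(Item 3,Item 4) = 0.54 × 0.71 × 0.87 = 0.3336
σ²_T = Σσ²ᵢ + 2·Σσ_ij = 4.5695 + 2 × 2.1914 = 8.9523
α = (4/3)·(1 − 4.5695/8.9523) = 0.653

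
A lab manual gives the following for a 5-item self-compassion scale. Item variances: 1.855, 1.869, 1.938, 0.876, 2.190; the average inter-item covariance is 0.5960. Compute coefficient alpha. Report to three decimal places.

α = 0.722

Σσᵢ² = 1.855 + 1.869 + 1.938 + 0.876 + 2.190 = 8.728
Sum of the 10 distinct covariances = 10 × 0.5960 = 5.9600
σ²_T = Σσᵢ² + 2·Σcov = 8.728 + 2 × 5.9600 = 20.6480
α = (5/4)·(1 − 8.728/20.6480) = 0.722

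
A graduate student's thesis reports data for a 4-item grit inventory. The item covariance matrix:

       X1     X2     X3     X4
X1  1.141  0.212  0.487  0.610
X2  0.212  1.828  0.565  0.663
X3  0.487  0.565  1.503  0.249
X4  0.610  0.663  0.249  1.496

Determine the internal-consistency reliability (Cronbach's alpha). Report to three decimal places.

ΣVar(i) = 1.141 + 1.828 + 1.503 + 1.496 = 5.968
Sum of the distinct covariances = 2.786
σ²_T = 5.968 + 2 × 2.786 = 11.540
α = (k/(k−1))·(1 − ΣVar(i)/σ²_T) = (4/3)·(1 − 5.968/11.540) = 0.644

Cronbach's alpha = 0.644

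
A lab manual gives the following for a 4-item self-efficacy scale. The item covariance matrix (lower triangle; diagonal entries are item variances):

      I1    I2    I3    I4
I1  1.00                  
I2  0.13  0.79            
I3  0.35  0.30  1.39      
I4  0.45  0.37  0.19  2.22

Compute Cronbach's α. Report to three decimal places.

sum of item variances = 1.00 + 0.79 + 1.39 + 2.22 = 5.40
Σ_{i<j} σ_ij = 1.79
σ²_T = 5.40 + 2 × 1.79 = 8.98
α = (k/(k−1))·(1 − sum of item variances/σ²_T) = (4/3)·(1 − 5.40/8.98) = 0.532

Cronbach's α = 0.532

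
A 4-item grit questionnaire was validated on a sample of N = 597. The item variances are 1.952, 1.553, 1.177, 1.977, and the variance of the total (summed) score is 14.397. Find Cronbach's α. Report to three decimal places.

Cronbach's α = 0.717

Σσᵢ² = 1.952 + 1.553 + 1.177 + 1.977 = 6.659
α = (k/(k−1))·(1 − Σσᵢ²/Var(T)) = (4/3)·(1 − 6.659/14.397) = 0.717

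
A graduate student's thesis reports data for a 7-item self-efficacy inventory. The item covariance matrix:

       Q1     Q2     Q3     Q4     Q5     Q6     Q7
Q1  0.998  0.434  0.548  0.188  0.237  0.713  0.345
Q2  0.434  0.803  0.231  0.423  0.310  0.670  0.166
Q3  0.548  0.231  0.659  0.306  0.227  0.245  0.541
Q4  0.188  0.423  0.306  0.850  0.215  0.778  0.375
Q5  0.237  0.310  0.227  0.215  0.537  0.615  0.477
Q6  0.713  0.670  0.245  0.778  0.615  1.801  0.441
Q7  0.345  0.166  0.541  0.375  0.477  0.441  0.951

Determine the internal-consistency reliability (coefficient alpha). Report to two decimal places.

Σσ²ᵢ = 0.998 + 0.803 + 0.659 + 0.850 + 0.537 + 1.801 + 0.951 = 6.599
Σ_{i<j} σ_ij = 8.485
total variance = 6.599 + 2 × 8.485 = 23.569
α = (k/(k−1))·(1 − Σσ²ᵢ/total variance) = (7/6)·(1 − 6.599/23.569) = 0.84

coefficient alpha = 0.84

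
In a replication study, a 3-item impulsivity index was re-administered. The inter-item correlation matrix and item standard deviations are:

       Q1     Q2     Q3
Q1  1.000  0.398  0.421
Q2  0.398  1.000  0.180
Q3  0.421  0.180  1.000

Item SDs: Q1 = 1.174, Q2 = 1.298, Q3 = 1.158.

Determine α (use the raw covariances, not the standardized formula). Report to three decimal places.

α = 0.595

Σσ²ᵢ = 1.174² + 1.298² + 1.158² = 4.4040
Covariances σ_ij = r_ij · s_i · s_j:
  σ(Q1,Q2) = 0.398 × 1.174 × 1.298 = 0.6065
  σ(Q1,Q3) = 0.421 × 1.174 × 1.158 = 0.5723
  σ(Q2,Q3) = 0.180 × 1.298 × 1.158 = 0.2706
σ²_T = Σσ²ᵢ + 2·Σσ_ij = 4.4040 + 2 × 1.4494 = 7.3028
α = (3/2)·(1 − 4.4040/7.3028) = 0.595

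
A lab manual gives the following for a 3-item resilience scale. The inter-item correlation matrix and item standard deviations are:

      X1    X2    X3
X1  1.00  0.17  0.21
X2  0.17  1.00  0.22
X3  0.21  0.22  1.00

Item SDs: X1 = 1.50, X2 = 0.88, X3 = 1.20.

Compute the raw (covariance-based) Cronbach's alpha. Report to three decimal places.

Σσ²ᵢ = 1.50² + 0.88² + 1.20² = 4.4644
Covariances σ_ij = r_ij · s_i · s_j:
  σ(X1,X2) = 0.17 × 1.50 × 0.88 = 0.2244
  σ(X1,X3) = 0.21 × 1.50 × 1.20 = 0.3780
  σ(X2,X3) = 0.22 × 0.88 × 1.20 = 0.2323
σ²_T = Σσ²ᵢ + 2·Σσ_ij = 4.4644 + 2 × 0.8347 = 6.1338
α = (3/2)·(1 − 4.4644/6.1338) = 0.408

α = 0.408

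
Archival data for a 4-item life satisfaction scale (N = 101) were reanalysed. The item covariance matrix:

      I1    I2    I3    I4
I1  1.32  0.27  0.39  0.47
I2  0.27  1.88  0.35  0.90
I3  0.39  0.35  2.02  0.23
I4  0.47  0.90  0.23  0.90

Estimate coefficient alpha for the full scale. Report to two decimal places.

coefficient alpha = 0.61

ΣVar(i) = 1.32 + 1.88 + 2.02 + 0.90 = 6.12
Sum of off-diagonal covariances = 2.61
σ²_T = 6.12 + 2 × 2.61 = 11.34
α = (k/(k−1))·(1 − ΣVar(i)/σ²_T) = (4/3)·(1 − 6.12/11.34) = 0.61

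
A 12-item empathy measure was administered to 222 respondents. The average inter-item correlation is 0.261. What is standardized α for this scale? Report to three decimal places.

Standardized α = k·r̄ / (1 + (k−1)·r̄) = 12 × 0.261 / (1 + 11 × 0.261)
  = 3.1320 / 3.8710 = 0.809

α = 0.809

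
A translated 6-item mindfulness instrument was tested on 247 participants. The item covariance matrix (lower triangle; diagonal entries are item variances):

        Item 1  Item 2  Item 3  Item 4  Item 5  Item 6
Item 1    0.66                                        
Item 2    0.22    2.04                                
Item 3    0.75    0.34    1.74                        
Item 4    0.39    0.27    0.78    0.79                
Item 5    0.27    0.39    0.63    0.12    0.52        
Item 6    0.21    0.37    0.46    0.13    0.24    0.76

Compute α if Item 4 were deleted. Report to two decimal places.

α = 0.72

Remaining items: Item 1, Item 2, Item 3, Item 5, Item 6 (k = 5).
Σσ²ᵢ = 0.66 + 2.04 + 1.74 + 0.52 + 0.76 = 5.72
total variance = 5.72 + 2 × 3.88 = 13.48
α (item deleted) = (5/4)·(1 − 5.72/13.48) = 0.72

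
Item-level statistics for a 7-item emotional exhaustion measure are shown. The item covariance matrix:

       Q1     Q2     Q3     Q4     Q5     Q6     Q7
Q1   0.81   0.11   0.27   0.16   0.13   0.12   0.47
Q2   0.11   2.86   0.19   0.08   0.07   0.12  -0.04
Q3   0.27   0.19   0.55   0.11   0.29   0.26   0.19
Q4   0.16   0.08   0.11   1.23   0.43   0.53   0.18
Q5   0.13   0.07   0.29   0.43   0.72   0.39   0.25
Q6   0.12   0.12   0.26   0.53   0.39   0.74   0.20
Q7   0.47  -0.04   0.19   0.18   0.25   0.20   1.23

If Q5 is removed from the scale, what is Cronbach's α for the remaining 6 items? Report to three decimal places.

α = 0.532

Remaining items: Q1, Q2, Q3, Q4, Q6, Q7 (k = 6).
Σσ²ᵢ = 0.81 + 2.86 + 0.55 + 1.23 + 0.74 + 1.23 = 7.42
σ²_total = 7.42 + 2 × 2.95 = 13.32
α (item deleted) = (6/5)·(1 − 7.42/13.32) = 0.532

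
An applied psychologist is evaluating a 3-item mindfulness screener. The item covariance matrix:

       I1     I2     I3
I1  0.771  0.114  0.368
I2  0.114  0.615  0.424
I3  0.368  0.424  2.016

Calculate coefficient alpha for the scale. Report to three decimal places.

coefficient alpha = 0.521

ΣVar(i) = 0.771 + 0.615 + 2.016 = 3.402
Sum of off-diagonal covariances = 0.906
σ²_total = 3.402 + 2 × 0.906 = 5.214
α = (k/(k−1))·(1 − ΣVar(i)/σ²_total) = (3/2)·(1 − 3.402/5.214) = 0.521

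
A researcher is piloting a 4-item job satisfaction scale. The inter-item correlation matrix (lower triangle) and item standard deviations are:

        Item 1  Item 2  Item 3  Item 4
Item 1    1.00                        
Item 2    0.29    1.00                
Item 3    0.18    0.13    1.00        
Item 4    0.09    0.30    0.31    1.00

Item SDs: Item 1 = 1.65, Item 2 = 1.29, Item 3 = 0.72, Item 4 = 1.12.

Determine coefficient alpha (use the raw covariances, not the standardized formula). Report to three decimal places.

Σσ²ᵢ = 1.65² + 1.29² + 0.72² + 1.12² = 6.1594
Covariances σ_ij = r_ij · s_i · s_j:
  σ(Item 1,Item 2) = 0.29 × 1.65 × 1.29 = 0.6173
  σ(Item 1,Item 3) = 0.18 × 1.65 × 0.72 = 0.2138
  σ(Item 1,Item 4) = 0.09 × 1.65 × 1.12 = 0.1663
  σ(Item 2,Item 3) = 0.13 × 1.29 × 0.72 = 0.1207
  σ(Item 2,Item 4) = 0.30 × 1.29 × 1.12 = 0.4334
  σ(Item 3,Item 4) = 0.31 × 0.72 × 1.12 = 0.2500
σ²_T = Σσ²ᵢ + 2·Σσ_ij = 6.1594 + 2 × 1.8015 = 9.7624
α = (4/3)·(1 − 6.1594/9.7624) = 0.492

coefficient alpha = 0.492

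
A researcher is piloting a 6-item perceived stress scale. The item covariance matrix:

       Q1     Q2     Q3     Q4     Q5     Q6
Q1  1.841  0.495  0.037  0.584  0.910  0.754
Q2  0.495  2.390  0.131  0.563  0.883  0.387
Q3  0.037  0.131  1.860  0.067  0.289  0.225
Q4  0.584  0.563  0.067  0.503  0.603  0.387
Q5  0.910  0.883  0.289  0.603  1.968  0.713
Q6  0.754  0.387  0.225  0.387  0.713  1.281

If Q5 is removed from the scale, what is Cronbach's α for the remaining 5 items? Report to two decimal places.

Remaining items: Q1, Q2, Q3, Q4, Q6 (k = 5).
sum of item variances = 1.841 + 2.390 + 1.860 + 0.503 + 1.281 = 7.875
total variance = 7.875 + 2 × 3.630 = 15.135
α (item deleted) = (5/4)·(1 − 7.875/15.135) = 0.60

Cronbach's α = 0.60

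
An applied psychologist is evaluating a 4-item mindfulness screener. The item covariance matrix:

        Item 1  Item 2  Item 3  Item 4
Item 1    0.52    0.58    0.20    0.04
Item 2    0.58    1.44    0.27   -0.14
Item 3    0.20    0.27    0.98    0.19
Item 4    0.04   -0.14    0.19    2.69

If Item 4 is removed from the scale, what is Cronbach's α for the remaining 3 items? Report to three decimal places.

Cronbach's α = 0.625

Remaining items: Item 1, Item 2, Item 3 (k = 3).
Σσᵢ² = 0.52 + 1.44 + 0.98 = 2.94
σ²_T = 2.94 + 2 × 1.05 = 5.04
α (item deleted) = (3/2)·(1 − 2.94/5.04) = 0.625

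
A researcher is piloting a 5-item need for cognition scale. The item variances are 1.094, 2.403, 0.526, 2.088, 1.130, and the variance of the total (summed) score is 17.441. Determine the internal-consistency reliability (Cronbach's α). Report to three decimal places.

Σσᵢ² = 1.094 + 2.403 + 0.526 + 2.088 + 1.130 = 7.241
α = (k/(k−1))·(1 − Σσᵢ²/total variance) = (5/4)·(1 − 7.241/17.441) = 0.731

Cronbach's α = 0.731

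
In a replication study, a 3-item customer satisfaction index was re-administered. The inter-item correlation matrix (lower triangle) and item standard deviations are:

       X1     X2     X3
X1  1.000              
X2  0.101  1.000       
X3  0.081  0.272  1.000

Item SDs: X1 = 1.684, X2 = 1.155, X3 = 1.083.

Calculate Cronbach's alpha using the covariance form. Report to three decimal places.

Σσ²ᵢ = 1.684² + 1.155² + 1.083² = 5.3428
Covariances σ_ij = r_ij · s_i · s_j:
  σ(X1,X2) = 0.101 × 1.684 × 1.155 = 0.1964
  σ(X1,X3) = 0.081 × 1.684 × 1.083 = 0.1477
  σ(X2,X3) = 0.272 × 1.155 × 1.083 = 0.3402
σ²_T = Σσ²ᵢ + 2·Σσ_ij = 5.3428 + 2 × 0.6843 = 6.7114
α = (3/2)·(1 − 5.3428/6.7114) = 0.306

Cronbach's alpha = 0.306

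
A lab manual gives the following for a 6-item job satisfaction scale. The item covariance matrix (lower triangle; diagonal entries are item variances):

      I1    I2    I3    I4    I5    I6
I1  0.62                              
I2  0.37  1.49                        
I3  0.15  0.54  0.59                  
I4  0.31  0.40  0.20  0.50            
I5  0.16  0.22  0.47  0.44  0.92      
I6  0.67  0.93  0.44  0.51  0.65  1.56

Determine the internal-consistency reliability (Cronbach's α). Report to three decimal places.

Σσ²ᵢ = 0.62 + 1.49 + 0.59 + 0.50 + 0.92 + 1.56 = 5.68
Σ_{i<j} σ_ij = 6.46
total variance = 5.68 + 2 × 6.46 = 18.60
α = (k/(k−1))·(1 − Σσ²ᵢ/total variance) = (6/5)·(1 − 5.68/18.60) = 0.834

α = 0.834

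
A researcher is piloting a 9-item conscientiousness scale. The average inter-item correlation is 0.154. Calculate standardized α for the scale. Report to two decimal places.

Standardized α = k·r̄ / (1 + (k−1)·r̄) = 9 × 0.154 / (1 + 8 × 0.154)
  = 1.3860 / 2.2320 = 0.62

standardized α = 0.62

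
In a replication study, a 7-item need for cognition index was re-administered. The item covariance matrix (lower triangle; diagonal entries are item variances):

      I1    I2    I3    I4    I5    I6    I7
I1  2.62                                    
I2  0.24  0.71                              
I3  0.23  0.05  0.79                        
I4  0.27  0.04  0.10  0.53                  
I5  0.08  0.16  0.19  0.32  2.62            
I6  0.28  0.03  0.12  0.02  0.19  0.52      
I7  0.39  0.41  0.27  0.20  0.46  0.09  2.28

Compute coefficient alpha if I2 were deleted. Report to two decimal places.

coefficient alpha = 0.49

Remaining items: I1, I3, I4, I5, I6, I7 (k = 6).
Σσᵢ² = 2.62 + 0.79 + 0.53 + 2.62 + 0.52 + 2.28 = 9.36
σ²_T = 9.36 + 2 × 3.21 = 15.78
α (item deleted) = (6/5)·(1 − 9.36/15.78) = 0.49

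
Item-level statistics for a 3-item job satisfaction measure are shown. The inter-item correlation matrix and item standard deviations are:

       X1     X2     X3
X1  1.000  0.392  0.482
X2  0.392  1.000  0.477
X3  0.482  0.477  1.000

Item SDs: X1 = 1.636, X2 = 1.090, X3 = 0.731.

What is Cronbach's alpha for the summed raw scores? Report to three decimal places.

Σσ²ᵢ = 1.636² + 1.090² + 0.731² = 4.3990
Covariances σ_ij = r_ij · s_i · s_j:
  σ(X1,X2) = 0.392 × 1.636 × 1.090 = 0.6990
  σ(X1,X3) = 0.482 × 1.636 × 0.731 = 0.5764
  σ(X2,X3) = 0.477 × 1.090 × 0.731 = 0.3801
σ²_T = Σσ²ᵢ + 2·Σσ_ij = 4.3990 + 2 × 1.6555 = 7.7100
α = (3/2)·(1 − 4.3990/7.7100) = 0.644

Cronbach's alpha = 0.644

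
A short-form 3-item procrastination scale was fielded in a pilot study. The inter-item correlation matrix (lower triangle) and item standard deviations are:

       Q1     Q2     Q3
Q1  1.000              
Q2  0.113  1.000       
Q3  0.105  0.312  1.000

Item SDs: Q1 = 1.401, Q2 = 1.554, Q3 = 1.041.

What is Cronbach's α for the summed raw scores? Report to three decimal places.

Σσ²ᵢ = 1.401² + 1.554² + 1.041² = 5.4614
Covariances σ_ij = r_ij · s_i · s_j:
  σ(Q1,Q2) = 0.113 × 1.401 × 1.554 = 0.2460
  σ(Q1,Q3) = 0.105 × 1.401 × 1.041 = 0.1531
  σ(Q2,Q3) = 0.312 × 1.554 × 1.041 = 0.5047
σ²_T = Σσ²ᵢ + 2·Σσ_ij = 5.4614 + 2 × 0.9038 = 7.2690
α = (3/2)·(1 − 5.4614/7.2690) = 0.373

α = 0.373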